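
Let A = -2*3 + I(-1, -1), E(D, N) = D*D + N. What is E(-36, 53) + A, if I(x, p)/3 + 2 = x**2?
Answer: 1340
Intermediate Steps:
I(x, p) = -6 + 3*x**2
E(D, N) = N + D**2 (E(D, N) = D**2 + N = N + D**2)
A = -9 (A = -2*3 + (-6 + 3*(-1)**2) = -6 + (-6 + 3*1) = -6 + (-6 + 3) = -6 - 3 = -9)
E(-36, 53) + A = (53 + (-36)**2) - 9 = (53 + 1296) - 9 = 1349 - 9 = 1340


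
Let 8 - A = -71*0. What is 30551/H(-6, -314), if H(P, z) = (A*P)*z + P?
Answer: 30551/15066 ≈ 2.0278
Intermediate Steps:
A = 8 (A = 8 - (-71)*0 = 8 - 1*0 = 8 + 0 = 8)
H(P, z) = P + 8*P*z (H(P, z) = (8*P)*z + P = 8*P*z + P = P + 8*P*z)
30551/H(-6, -314) = 30551/((-6*(1 + 8*(-314)))) = 30551/((-6*(1 - 2512))) = 30551/((-6*(-2511))) = 30551/15066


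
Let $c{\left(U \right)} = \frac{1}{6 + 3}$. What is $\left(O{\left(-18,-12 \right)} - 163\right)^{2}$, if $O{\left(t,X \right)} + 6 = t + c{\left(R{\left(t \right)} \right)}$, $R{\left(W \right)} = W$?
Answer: $\frac{2829124}{81} \approx 34927.0$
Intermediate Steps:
$c{\left(U \right)} = \frac{1}{9}$
$O{\left(t,X \right)} = - \frac{53}{9} + t$ ($O{\left(t,X \right)} = -6 + \left(t + \frac{1}{9}\right) = -6 + \left(\frac{1}{9} + t\right) = - \frac{53}{9} + t$)
$\left(O{\left(-18,-12 \right)} - 163\right)^{2} = \left(\left(- \frac{53}{9} - 18\right) - 163\right)^{2} = \left(- \frac{215}{9} - 163\right)^{2} = \left(- \frac{1682}{9}\right)^{2} = \frac{2829124}{81}$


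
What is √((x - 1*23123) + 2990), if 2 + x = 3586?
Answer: I*√16549 ≈ 128.64*I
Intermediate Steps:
x = 3584 (x = -2 + 3586 = 3584)
√((x - 1*23123) + 2990) = √((3584 - 1*23123) + 2990) = √((3584 - 23123) + 2990) = √(-19539 + 2990) = √(-16549) = I*√16549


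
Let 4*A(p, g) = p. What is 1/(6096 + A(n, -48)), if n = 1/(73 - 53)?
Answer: 80/487681 ≈ 0.00016404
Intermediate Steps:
n = 1/20 ≈ 0.050000
A(p, g) = p/4
1/(6096 + A(n, -48)) = 1/(6096 + (¼)*(1/20)) = 1/(6096 + 1/80) = 1/(487681/80) = 80/487681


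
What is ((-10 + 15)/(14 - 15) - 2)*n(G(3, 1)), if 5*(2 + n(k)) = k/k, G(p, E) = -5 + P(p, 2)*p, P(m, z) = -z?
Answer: 63/5 ≈ 12.600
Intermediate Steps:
G(p, E) = -5 - 2*p (G(p, E) = -5 + (-1*2)*p = -5 - 2*p)
n(k) = -9/5 (n(k) = -2 + (k/k)/5 = -2 + (⅕)*1 = -2 + ⅕ = -9/5)
((-10 + 15)/(14 - 15) - 2)*n(G(3, 1)) = ((-10 + 15)/(14 - 15) - 2)*(-9/5) = (5/(-1) - 2)*(-9/5) = (5*(-1) - 2)*(-9/5) = (-5 - 2)*(-9/5) = -7*(-9/5) = 63/5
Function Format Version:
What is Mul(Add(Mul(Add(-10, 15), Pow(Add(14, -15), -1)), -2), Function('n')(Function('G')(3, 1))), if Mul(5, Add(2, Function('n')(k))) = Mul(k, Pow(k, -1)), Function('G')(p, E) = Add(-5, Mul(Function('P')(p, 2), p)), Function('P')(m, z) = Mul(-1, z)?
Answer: Rational(63, 5) ≈ 12.600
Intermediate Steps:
Function('G')(p, E) = Add(-5, Mul(-2, p)) (Function('G')(p, E) = Add(-5, Mul(Mul(-1, 2), p)) = Add(-5, Mul(-2, p)))
Function('n')(k) = Rational(-9, 5) (Function('n')(k) = Add(-2, Mul(Rational(1, 5), Mul(k, Pow(k, -1)))) = Add(-2, Mul(Rational(1, 5), 1)) = Add(-2, Rational(1, 5)) = Rational(-9, 5))
Mul(Add(Mul(Add(-10, 15), Pow(Add(14, -15), -1)), -2), Function('n')(Function('G')(3, 1))) = Mul(Add(Mul(Add(-10, 15), Pow(Add(14, -15), -1)), -2), Rational(-9, 5)) = Mul(Add(Mul(5, Pow(-1, -1)), -2), Rational(-9, 5)) = Mul(Add(Mul(5, -1), -2), Rational(-9, 5)) = Mul(Add(-5, -2), Rational(-9, 5)) = Mul(-7, Rational(-9, 5)) = Rational(63, 5)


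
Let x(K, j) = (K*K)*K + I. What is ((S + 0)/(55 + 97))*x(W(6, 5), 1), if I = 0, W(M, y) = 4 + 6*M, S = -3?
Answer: -24000/19 ≈ -1263.2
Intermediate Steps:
x(K, j) = K³ (x(K, j) = (K*K)*K + 0 = K²*K + 0 = K³ + 0 = K³)
((S + 0)/(55 + 97))*x(W(6, 5), 1) = ((-3 + 0)/(55 + 97))*(4 + 6*6)³ = (-3/152)*(4 + 36)³ = -3*1/152*40³ = -3/152*64000 = -24000/19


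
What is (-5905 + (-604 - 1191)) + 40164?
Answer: 32464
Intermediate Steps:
(-5905 + (-604 - 1191)) + 40164 = (-5905 - 1795) + 40164 = -7700 + 40164 = 32464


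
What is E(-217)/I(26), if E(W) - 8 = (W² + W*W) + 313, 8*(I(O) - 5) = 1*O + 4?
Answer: 377996/35 ≈ 10800.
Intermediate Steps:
I(O) = 11/2 + O/8 (I(O) = 5 + (1*O + 4)/8 = 5 + (O + 4)/8 = 5 + (4 + O)/8 = 5 + (½ + O/8) = 11/2 + O/8)
E(W) = 321 + 2*W² (E(W) = 8 + ((W² + W*W) + 313) = 8 + ((W² + W²) + 313) = 8 + (2*W² + 313) = 8 + (313 + 2*W²) = 321 + 2*W²)
E(-217)/I(26) = (321 + 2*(-217)²)/(11/2 + (⅛)*26) = (321 + 2*47089)/(11/2 + 13/4) = (321 + 94178)/(35/4) = 94499*(4/35) = 377996/35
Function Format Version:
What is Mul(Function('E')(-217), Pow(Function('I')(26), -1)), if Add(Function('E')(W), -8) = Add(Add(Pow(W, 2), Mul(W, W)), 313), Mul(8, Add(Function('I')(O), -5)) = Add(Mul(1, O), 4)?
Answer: Rational(377996, 35) ≈ 10800.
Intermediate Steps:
Function('I')(O) = Add(Rational(11, 2), Mul(Rational(1, 8), O)) (Function('I')(O) = Add(5, Mul(Rational(1, 8), Add(Mul(1, O), 4))) = Add(5, Mul(Rational(1, 8), Add(O, 4))) = Add(5, Mul(Rational(1, 8), Add(4, O))) = Add(5, Add(Rational(1, 2), Mul(Rational(1, 8), O))) = Add(Rational(11, 2), Mul(Rational(1, 8), O)))
Function('E')(W) = Add(321, Mul(2, Pow(W, 2))) (Function('E')(W) = Add(8, Add(Add(Pow(W, 2), Mul(W, W)), 313)) = Add(8, Add(Add(Pow(W, 2), Pow(W, 2)), 313)) = Add(8, Add(Mul(2, Pow(W, 2)), 313)) = Add(8, Add(313, Mul(2, Pow(W, 2)))) = Add(321, Mul(2, Pow(W, 2))))
Mul(Function('E')(-217), Pow(Function('I')(26), -1)) = Mul(Add(321, Mul(2, Pow(-217, 2))), Pow(Add(Rational(11, 2), Mul(Rational(1, 8), 26)), -1)) = Mul(Add(321, Mul(2, 47089)), Pow(Add(Rational(11, 2), Rational(13, 4)), -1)) = Mul(Add(321, 94178), Pow(Rational(35, 4), -1)) = Mul(94499, Rational(4, 35)) = Rational(377996, 35)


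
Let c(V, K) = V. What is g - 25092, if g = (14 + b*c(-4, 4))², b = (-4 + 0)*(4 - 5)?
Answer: -25088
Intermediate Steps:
b = 4 (b = -4*(-1) = 4)
g = 4 (g = (14 + 4*(-4))² = (14 - 16)² = (-2)² = 4)
g - 25092 = 4 - 25092 = -25088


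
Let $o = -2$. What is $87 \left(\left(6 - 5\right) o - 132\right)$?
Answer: $-11658$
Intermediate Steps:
$87 \left(\left(6 - 5\right) o - 132\right) = 87 \left(\left(6 - 5\right) \left(-2\right) - 132\right) = 87 \left(1 \left(-2\right) - 132\right) = 87 \left(-2 - 132\right) = 87 \left(-134\right) = -11658$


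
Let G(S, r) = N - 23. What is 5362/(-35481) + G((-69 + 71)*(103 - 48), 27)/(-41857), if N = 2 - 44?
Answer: -222130969/1485128217 ≈ -0.14957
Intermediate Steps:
N = -42
G(S, r) = -65 (G(S, r) = -42 - 23 = -65)
5362/(-35481) + G((-69 + 71)*(103 - 48), 27)/(-41857) = 5362/(-35481) - 65/(-41857) = 5362*(-1/35481) - 65*(-1/41857) = -5362/35481 + 65/41857 = -222130969/1485128217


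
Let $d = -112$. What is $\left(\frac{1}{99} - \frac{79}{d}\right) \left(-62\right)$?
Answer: $- \frac{245923}{5544} \approx -44.358$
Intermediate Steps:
$\left(\frac{1}{99} - \frac{79}{d}\right) \left(-62\right) = \left(\frac{1}{99} - \frac{79}{-112}\right) \left(-62\right) = \left(\frac{1}{99} - - \frac{79}{112}\right) \left(-62\right) = \left(\frac{1}{99} + \frac{79}{112}\right) \left(-62\right) = \frac{7933}{11088} \left(-62\right) = - \frac{245923}{5544}$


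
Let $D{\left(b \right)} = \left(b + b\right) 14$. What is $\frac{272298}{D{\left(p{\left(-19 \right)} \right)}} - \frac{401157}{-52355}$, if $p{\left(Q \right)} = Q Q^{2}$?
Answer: $\frac{31393421187}{5027441230} \approx 6.2444$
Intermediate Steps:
$p{\left(Q \right)} = Q^{3}$
$D{\left(b \right)} = 28 b$ ($D{\left(b \right)} = 2 b 14 = 28 b$)
$\frac{272298}{D{\left(p{\left(-19 \right)} \right)}} - \frac{401157}{-52355} = \frac{272298}{28 \left(-19\right)^{3}} - \frac{401157}{-52355} = \frac{272298}{28 \left(-6859\right)} - - \frac{401157}{52355} = \frac{272298}{-192052} + \frac{401157}{52355} = 272298 \left(- \frac{1}{192052}\right) + \frac{401157}{52355} = - \frac{136149}{96026} + \frac{401157}{52355} = \frac{31393421187}{5027441230}$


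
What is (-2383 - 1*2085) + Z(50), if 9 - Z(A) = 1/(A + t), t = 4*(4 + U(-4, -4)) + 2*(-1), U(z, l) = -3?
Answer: -231869/52 ≈ -4459.0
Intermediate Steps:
t = 2 (t = 4*(4 - 3) + 2*(-1) = 4*1 - 2 = 4 - 2 = 2)
Z(A) = 9 - 1/(2 + A) (Z(A) = 9 - 1/(A + 2) = 9 - 1/(2 + A))
(-2383 - 1*2085) + Z(50) = (-2383 - 1*2085) + (17 + 9*50)/(2 + 50) = (-2383 - 2085) + (17 + 450)/52 = -4468 + (1/52)*467 = -4468 + 467/52 = -231869/52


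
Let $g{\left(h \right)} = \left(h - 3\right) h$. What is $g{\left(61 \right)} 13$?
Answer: $45994$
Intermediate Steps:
$g{\left(h \right)} = h \left(-3 + h\right)$ ($g{\left(h \right)} = \left(-3 + h\right) h = h \left(-3 + h\right)$)
$g{\left(61 \right)} 13 = 61 \left(-3 + 61\right) 13 = 61 \cdot 58 \cdot 13 = 3538 \cdot 13 = 45994$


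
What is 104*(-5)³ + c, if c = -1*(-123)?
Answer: -12877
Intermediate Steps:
c = 123
104*(-5)³ + c = 104*(-5)³ + 123 = 104*(-125) + 123 = -13000 + 123 = -12877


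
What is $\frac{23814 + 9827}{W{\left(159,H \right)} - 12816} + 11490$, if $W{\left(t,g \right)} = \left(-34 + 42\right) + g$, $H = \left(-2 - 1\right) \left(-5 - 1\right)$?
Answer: $\frac{146923459}{12790} \approx 11487.0$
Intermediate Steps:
$H = 18$ ($H = \left(-3\right) \left(-6\right) = 18$)
$W{\left(t,g \right)} = 8 + g$
$\frac{23814 + 9827}{W{\left(159,H \right)} - 12816} + 11490 = \frac{23814 + 9827}{\left(8 + 18\right) - 12816} + 11490 = \frac{33641}{26 - 12816} + 11490 = \frac{33641}{-12790} + 11490 = 33641 \left(- \frac{1}{12790}\right) + 11490 = - \frac{33641}{12790} + 11490 = \frac{146923459}{12790}$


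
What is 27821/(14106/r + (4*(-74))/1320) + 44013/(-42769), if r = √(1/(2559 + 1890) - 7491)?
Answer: 9*(-5691100965*√148273860642 + 363512260600173346*I)/(42769*(-616557973*I + 1163745*√148273860642)) ≈ -1.264 + 170.7*I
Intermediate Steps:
r = I*√148273860642/4449 (r = √(1/4449 - 7491) = √(-33327458/4449) = I*√148273860642/4449 ≈ 86.551*I)
27821/(14106/r + (4*(-74))/1320) + 44013/(-42769) = 27821/(14106/((I*√148273860642/4449)) + (4*(-74))/1320) + 44013/(-42769) = 27821/(14106*(-I*√148273860642/33327458) - 296*1/1320) + 44013*(-1/42769) = 27821/(-7053*I*√148273860642/16663729 - 37/165) - 44013/42769 = 27821/(-37/165 - 7053*I*√148273860642/16663729) - 44013/42769 = -44013/42769 + 27821/(-37/165 - 7053*I*√148273860642/16663729)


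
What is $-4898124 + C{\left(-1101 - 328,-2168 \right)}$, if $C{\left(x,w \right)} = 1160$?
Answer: $-4896964$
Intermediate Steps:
$-4898124 + C{\left(-1101 - 328,-2168 \right)} = -4898124 + 1160 = -4896964$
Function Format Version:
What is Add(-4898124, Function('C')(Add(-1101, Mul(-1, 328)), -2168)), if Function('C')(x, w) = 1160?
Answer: -4896964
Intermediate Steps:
Add(-4898124, Function('C')(Add(-1101, Mul(-1, 328)), -2168)) = Add(-4898124, 1160) = -4896964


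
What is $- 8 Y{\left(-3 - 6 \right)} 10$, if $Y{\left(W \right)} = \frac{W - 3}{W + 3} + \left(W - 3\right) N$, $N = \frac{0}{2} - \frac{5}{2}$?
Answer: $-2560$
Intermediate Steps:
$N = - \frac{5}{2}$ ($N = 0 \cdot \frac{1}{2} - \frac{5}{2} = 0 - \frac{5}{2} = - \frac{5}{2} \approx -2.5$)
$Y{\left(W \right)} = \frac{15}{2} - \frac{5 W}{2} + \frac{-3 + W}{3 + W}$ ($Y{\left(W \right)} = \frac{W - 3}{W + 3} + \left(W - 3\right) \left(- \frac{5}{2}\right) = \frac{-3 + W}{3 + W} + \left(-3 + W\right) \left(- \frac{5}{2}\right) = \frac{-3 + W}{3 + W} - \left(- \frac{15}{2} + \frac{5 W}{2}\right) = \frac{15}{2} - \frac{5 W}{2} + \frac{-3 + W}{3 + W}$)
$- 8 Y{\left(-3 - 6 \right)} 10 = - 8 \frac{39 - 5 \left(-3 - 6\right)^{2} + 2 \left(-3 - 6\right)}{2 \left(3 - 9\right)} 10 = - 8 \frac{39 - 5 \left(-9\right)^{2} + 2 \left(-9\right)}{2 \left(3 - 9\right)} 10 = - 8 \frac{39 - 405 - 18}{2 \left(-6\right)} 10 = - 8 \cdot \frac{1}{2} \left(- \frac{1}{6}\right) \left(39 - 405 - 18\right) 10 = - 8 \cdot \frac{1}{2} \left(- \frac{1}{6}\right) \left(-384\right) 10 = \left(-8\right) 32 \cdot 10 = \left(-256\right) 10 = -2560$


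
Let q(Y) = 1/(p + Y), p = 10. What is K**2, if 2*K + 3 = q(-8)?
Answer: 25/16 ≈ 1.5625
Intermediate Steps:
q(Y) = 1/(10 + Y)
K = -5/4 (K = -3/2 + 1/(2*(10 - 8)) = -3/2 + (1/2)/2 = -3/2 + (1/2)*(1/2) = -3/2 + 1/4 = -5/4 ≈ -1.2500)
K**2 = (-5/4)**2 = 25/16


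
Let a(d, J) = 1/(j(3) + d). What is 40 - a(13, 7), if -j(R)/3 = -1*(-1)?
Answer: 399/10 ≈ 39.900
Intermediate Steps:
j(R) = -3 (j(R) = -(-3)*(-1) = -3*1 = -3)
a(d, J) = 1/(-3 + d)
40 - a(13, 7) = 40 - 1/(-3 + 13) = 40 - 1/10 = 40 - 1*⅒ = 40 - ⅒ = 399/10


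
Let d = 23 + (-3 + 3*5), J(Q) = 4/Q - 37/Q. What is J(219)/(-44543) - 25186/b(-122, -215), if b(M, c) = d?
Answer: -11699397067/16258195 ≈ -719.60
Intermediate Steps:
J(Q) = -33/Q
d = 35 (d = 23 + (-3 + 15) = 23 + 12 = 35)
b(M, c) = 35
J(219)/(-44543) - 25186/b(-122, -215) = -33/219/(-44543) - 25186/35 = -33*1/219*(-1/44543) - 25186*1/35 = -11/73*(-1/44543) - 3598/5 = 11/3251639 - 3598/5 = -11699397067/16258195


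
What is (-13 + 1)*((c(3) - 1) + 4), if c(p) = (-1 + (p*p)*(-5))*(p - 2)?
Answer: 516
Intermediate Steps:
c(p) = (-1 - 5*p**2)*(-2 + p) (c(p) = (-1 + p**2*(-5))*(-2 + p) = (-1 - 5*p**2)*(-2 + p))
(-13 + 1)*((c(3) - 1) + 4) = (-13 + 1)*(((2 - 1*3 - 5*3**3 + 10*3**2) - 1) + 4) = -12*(((2 - 3 - 5*27 + 10*9) - 1) + 4) = -12*(((2 - 3 - 135 + 90) - 1) + 4) = -12*((-46 - 1) + 4) = -12*(-47 + 4) = -12*(-43) = 516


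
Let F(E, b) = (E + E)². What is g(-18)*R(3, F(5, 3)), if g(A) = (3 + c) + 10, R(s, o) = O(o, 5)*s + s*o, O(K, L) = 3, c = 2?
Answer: 4635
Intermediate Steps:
F(E, b) = 4*E² (F(E, b) = (2*E)² = 4*E²)
R(s, o) = 3*s + o*s (R(s, o) = 3*s + s*o = 3*s + o*s)
g(A) = 15 (g(A) = (3 + 2) + 10 = 5 + 10 = 15)
g(-18)*R(3, F(5, 3)) = 15*(3*(3 + 4*5²)) = 15*(3*(3 + 4*25)) = 15*(3*(3 + 100)) = 15*(3*103) = 15*309 = 4635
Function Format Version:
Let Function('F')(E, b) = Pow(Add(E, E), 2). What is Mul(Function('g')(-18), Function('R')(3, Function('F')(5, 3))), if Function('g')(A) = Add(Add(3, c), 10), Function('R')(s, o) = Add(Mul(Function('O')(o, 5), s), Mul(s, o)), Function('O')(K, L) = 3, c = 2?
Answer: 4635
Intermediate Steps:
Function('F')(E, b) = Mul(4, Pow(E, 2)) (Function('F')(E, b) = Pow(Mul(2, E), 2) = Mul(4, Pow(E, 2)))
Function('R')(s, o) = Add(Mul(3, s), Mul(o, s)) (Function('R')(s, o) = Add(Mul(3, s), Mul(s, o)) = Add(Mul(3, s), Mul(o, s)))
Function('g')(A) = 15 (Function('g')(A) = Add(Add(3, 2), 10) = Add(5, 10) = 15)
Mul(Function('g')(-18), Function('R')(3, Function('F')(5, 3))) = Mul(15, Mul(3, Add(3, Mul(4, Pow(5, 2))))) = Mul(15, Mul(3, Add(3, Mul(4, 25)))) = Mul(15, Mul(3, Add(3, 100))) = Mul(15, Mul(3, 103)) = Mul(15, 309) = 4635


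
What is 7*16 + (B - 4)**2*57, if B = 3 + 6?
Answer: 1537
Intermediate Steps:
B = 9
7*16 + (B - 4)**2*57 = 7*16 + (9 - 4)**2*57 = 112 + 5**2*57 = 112 + 25*57 = 112 + 1425 = 1537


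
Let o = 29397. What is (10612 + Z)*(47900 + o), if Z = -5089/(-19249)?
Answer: 15789881545669/19249 ≈ 8.2030e+8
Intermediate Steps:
Z = 5089/19249 (Z = -5089*(-1/19249) = 5089/19249 ≈ 0.26438)
(10612 + Z)*(47900 + o) = (10612 + 5089/19249)*(47900 + 29397) = (204275477/19249)*77297 = 15789881545669/19249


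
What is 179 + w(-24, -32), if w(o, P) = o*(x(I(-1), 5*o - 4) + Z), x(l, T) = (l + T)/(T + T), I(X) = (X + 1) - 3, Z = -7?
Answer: 10376/31 ≈ 334.71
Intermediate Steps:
I(X) = -2 + X (I(X) = (1 + X) - 3 = -2 + X)
x(l, T) = (T + l)/(2*T) (x(l, T) = (T + l)/((2*T)) = (T + l)*(1/(2*T)) = (T + l)/(2*T))
w(o, P) = o*(-7 + (-7 + 5*o)/(2*(-4 + 5*o))) (w(o, P) = o*(((5*o - 4) + (-2 - 1))/(2*(5*o - 4)) - 7) = o*(((-4 + 5*o) - 3)/(2*(-4 + 5*o)) - 7) = o*((-7 + 5*o)/(2*(-4 + 5*o)) - 7) = o*(-7 + (-7 + 5*o)/(2*(-4 + 5*o))))
179 + w(-24, -32) = 179 + (½)*(-24)*(49 - 65*(-24))/(-4 + 5*(-24)) = 179 + (½)*(-24)*(49 + 1560)/(-4 - 120) = 179 + (½)*(-24)*1609/(-124) = 179 + (½)*(-24)*(-1/124)*1609 = 179 + 4827/31 = 10376/31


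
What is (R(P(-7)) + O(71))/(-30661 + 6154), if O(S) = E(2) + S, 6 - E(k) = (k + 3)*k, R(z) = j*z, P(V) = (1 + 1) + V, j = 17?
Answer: 2/2723 ≈ 0.00073448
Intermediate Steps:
P(V) = 2 + V
R(z) = 17*z
E(k) = 6 - k*(3 + k) (E(k) = 6 - (k + 3)*k = 6 - (3 + k)*k = 6 - k*(3 + k))
O(S) = -4 + S (O(S) = (6 - 1*2² - 3*2) + S = (6 - 1*4 - 6) + S = (6 - 4 - 6) + S = -4 + S)
(R(P(-7)) + O(71))/(-30661 + 6154) = (17*(2 - 7) + (-4 + 71))/(-30661 + 6154) = (17*(-5) + 67)/(-24507) = (-85 + 67)*(-1/24507) = -18*(-1/24507) = 2/2723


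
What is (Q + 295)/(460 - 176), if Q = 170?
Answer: 465/284 ≈ 1.6373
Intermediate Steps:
(Q + 295)/(460 - 176) = (170 + 295)/(460 - 176) = 465/284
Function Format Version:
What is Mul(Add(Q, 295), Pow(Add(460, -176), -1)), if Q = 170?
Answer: Rational(465, 284) ≈ 1.6373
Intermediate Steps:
Mul(Add(Q, 295), Pow(Add(460, -176), -1)) = Mul(Add(170, 295), Pow(Add(460, -176), -1)) = Mul(465, Pow(284, -1)) = Mul(465, Rational(1, 284)) = Rational(465, 284)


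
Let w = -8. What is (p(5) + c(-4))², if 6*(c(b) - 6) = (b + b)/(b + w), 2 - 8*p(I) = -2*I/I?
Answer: 14161/324 ≈ 43.707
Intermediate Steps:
p(I) = ½ (p(I) = ¼ - (-1)*I/I/4 = ¼ - (-1)/4 = ¼ - ⅛*(-2) = ¼ + ¼ = ½)
c(b) = 6 + b/(3*(-8 + b)) (c(b) = 6 + ((b + b)/(b - 8))/6 = 6 + ((2*b)/(-8 + b))/6 = 6 + (2*b/(-8 + b))/6 = 6 + b/(3*(-8 + b)))
(p(5) + c(-4))² = (½ + (-144 + 19*(-4))/(3*(-8 - 4)))² = (½ + (⅓)*(-144 - 76)/(-12))² = (½ + (⅓)*(-1/12)*(-220))² = (½ + 55/9)² = (119/18)² = 14161/324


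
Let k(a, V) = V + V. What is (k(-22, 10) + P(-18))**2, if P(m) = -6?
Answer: 196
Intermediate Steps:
k(a, V) = 2*V
(k(-22, 10) + P(-18))**2 = (2*10 - 6)**2 = (20 - 6)**2 = 14**2 = 196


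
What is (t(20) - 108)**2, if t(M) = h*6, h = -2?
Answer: 14400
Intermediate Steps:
t(M) = -12 (t(M) = -2*6 = -12)
(t(20) - 108)**2 = (-12 - 108)**2 = (-120)**2 = 14400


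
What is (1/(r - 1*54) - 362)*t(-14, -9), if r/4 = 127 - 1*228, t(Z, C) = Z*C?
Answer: -10445211/229 ≈ -45612.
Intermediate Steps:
t(Z, C) = C*Z
r = -404 (r = 4*(127 - 1*228) = 4*(127 - 228) = 4*(-101) = -404)
(1/(r - 1*54) - 362)*t(-14, -9) = (1/(-404 - 1*54) - 362)*(-9*(-14)) = (1/(-404 - 54) - 362)*126 = (1/(-458) - 362)*126 = (-1/458 - 362)*126 = -165797/458*126 = -10445211/229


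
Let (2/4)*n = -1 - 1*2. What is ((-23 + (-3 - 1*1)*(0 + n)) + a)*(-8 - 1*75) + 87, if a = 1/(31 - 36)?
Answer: 103/5 ≈ 20.600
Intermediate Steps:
n = -6 (n = 2*(-1 - 1*2) = 2*(-1 - 2) = 2*(-3) = -6)
a = -⅕ (a = 1/(-5) = -⅕ ≈ -0.20000)
((-23 + (-3 - 1*1)*(0 + n)) + a)*(-8 - 1*75) + 87 = ((-23 + (-3 - 1*1)*(0 - 6)) - ⅕)*(-8 - 1*75) + 87 = ((-23 + (-3 - 1)*(-6)) - ⅕)*(-8 - 75) + 87 = ((-23 - 4*(-6)) - ⅕)*(-83) + 87 = ((-23 + 24) - ⅕)*(-83) + 87 = (1 - ⅕)*(-83) + 87 = (⅘)*(-83) + 87 = -332/5 + 87 = 103/5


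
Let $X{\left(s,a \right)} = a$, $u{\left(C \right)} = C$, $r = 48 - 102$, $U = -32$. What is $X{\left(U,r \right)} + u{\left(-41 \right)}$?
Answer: $-95$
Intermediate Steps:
$r = -54$
$X{\left(U,r \right)} + u{\left(-41 \right)} = -54 - 41 = -95$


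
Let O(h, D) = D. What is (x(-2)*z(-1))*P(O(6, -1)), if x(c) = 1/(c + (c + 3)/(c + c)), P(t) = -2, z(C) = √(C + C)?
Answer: 8*I*√2/9 ≈ 1.2571*I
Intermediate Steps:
z(C) = √2*√C (z(C) = √(2*C) = √2*√C)
x(c) = 1/(c + (3 + c)/(2*c)) (x(c) = 1/(c + (3 + c)/((2*c))) = 1/(c + (3 + c)*(1/(2*c))) = 1/(c + (3 + c)/(2*c)))
(x(-2)*z(-1))*P(O(6, -1)) = ((2*(-2)/(3 - 2 + 2*(-2)²))*(√2*√(-1)))*(-2) = ((2*(-2)/(3 - 2 + 2*4))*(√2*I))*(-2) = ((2*(-2)/(3 - 2 + 8))*(I*√2))*(-2) = ((2*(-2)/9)*(I*√2))*(-2) = ((2*(-2)*(⅑))*(I*√2))*(-2) = -4*I*√2/9*(-2) = 8*I*√2/9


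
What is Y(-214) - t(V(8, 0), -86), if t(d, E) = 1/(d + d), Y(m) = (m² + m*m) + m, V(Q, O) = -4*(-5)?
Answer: 3655119/40 ≈ 91378.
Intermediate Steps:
V(Q, O) = 20
Y(m) = m + 2*m² (Y(m) = (m² + m²) + m = 2*m² + m = m + 2*m²)
t(d, E) = 1/(2*d)
Y(-214) - t(V(8, 0), -86) = -214*(1 + 2*(-214)) - 1/(2*20) = -214*(1 - 428) - 1/(2*20) = -214*(-427) - 1*1/40 = 91378 - 1/40 = 3655119/40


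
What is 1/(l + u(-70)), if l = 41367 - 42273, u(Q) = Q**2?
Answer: 1/3994 ≈ 0.00025038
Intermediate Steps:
l = -906
1/(l + u(-70)) = 1/(-906 + (-70)**2) = 1/(-906 + 4900) = 1/3994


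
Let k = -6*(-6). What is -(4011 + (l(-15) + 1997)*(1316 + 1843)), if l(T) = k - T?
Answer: -6473643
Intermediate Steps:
k = 36
l(T) = 36 - T
-(4011 + (l(-15) + 1997)*(1316 + 1843)) = -(4011 + ((36 - 1*(-15)) + 1997)*(1316 + 1843)) = -(4011 + ((36 + 15) + 1997)*3159) = -(4011 + (51 + 1997)*3159) = -(4011 + 2048*3159) = -(4011 + 6469632) = -1*6473643 = -6473643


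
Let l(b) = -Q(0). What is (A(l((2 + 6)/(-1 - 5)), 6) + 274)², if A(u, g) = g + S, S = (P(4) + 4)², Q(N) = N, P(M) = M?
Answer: 118336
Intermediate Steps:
S = 64 (S = (4 + 4)² = 8² = 64)
l(b) = 0 (l(b) = -1*0 = 0)
A(u, g) = 64 + g (A(u, g) = g + 64 = 64 + g)
(A(l((2 + 6)/(-1 - 5)), 6) + 274)² = ((64 + 6) + 274)² = (70 + 274)² = 344² = 118336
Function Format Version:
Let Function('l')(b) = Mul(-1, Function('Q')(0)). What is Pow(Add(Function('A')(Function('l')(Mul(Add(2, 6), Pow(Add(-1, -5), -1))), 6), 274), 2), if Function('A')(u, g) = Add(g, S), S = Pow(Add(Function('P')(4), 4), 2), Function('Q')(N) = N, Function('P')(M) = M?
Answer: 118336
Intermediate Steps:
S = 64 (S = Pow(Add(4, 4), 2) = Pow(8, 2) = 64)
Function('l')(b) = 0 (Function('l')(b) = Mul(-1, 0) = 0)
Function('A')(u, g) = Add(64, g) (Function('A')(u, g) = Add(g, 64) = Add(64, g))
Pow(Add(Function('A')(Function('l')(Mul(Add(2, 6), Pow(Add(-1, -5), -1))), 6), 274), 2) = Pow(Add(Add(64, 6), 274), 2) = Pow(Add(70, 274), 2) = Pow(344, 2) = 118336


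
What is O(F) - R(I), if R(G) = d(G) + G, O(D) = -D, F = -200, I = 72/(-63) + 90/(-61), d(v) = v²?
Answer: 35693262/182329 ≈ 195.76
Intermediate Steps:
I = -1118/427 (I = 72*(-1/63) + 90*(-1/61) = -8/7 - 90/61 = -1118/427 ≈ -2.6183)
R(G) = G + G² (R(G) = G² + G = G + G²)
O(F) - R(I) = -1*(-200) - (-1118)*(1 - 1118/427)/427 = 200 - (-1118)*(-691)/(427*427) = 200 - 1*772538/182329 = 200 - 772538/182329 = 35693262/182329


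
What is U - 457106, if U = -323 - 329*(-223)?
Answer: -384062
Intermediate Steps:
U = 73044 (U = -323 + 73367 = 73044)
U - 457106 = 73044 - 457106 = -384062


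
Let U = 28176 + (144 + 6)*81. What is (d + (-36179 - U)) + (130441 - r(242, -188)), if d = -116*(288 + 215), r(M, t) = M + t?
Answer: -4466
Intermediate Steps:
d = -58348 (d = -116*503 = -58348)
U = 40326 (U = 28176 + 150*81 = 28176 + 12150 = 40326)
(d + (-36179 - U)) + (130441 - r(242, -188)) = (-58348 + (-36179 - 1*40326)) + (130441 - (242 - 188)) = (-58348 + (-36179 - 40326)) + (130441 - 1*54) = (-58348 - 76505) + (130441 - 54) = -134853 + 130387 = -4466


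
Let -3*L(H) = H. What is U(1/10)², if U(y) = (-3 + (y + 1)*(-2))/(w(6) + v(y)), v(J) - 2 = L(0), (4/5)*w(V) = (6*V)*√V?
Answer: 2054026/922033225 - 6084*√6/184406645 ≈ 0.0021469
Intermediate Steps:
w(V) = 15*V^(3/2)/2 (w(V) = 5*((6*V)*√V)/4 = 5*(6*V^(3/2))/4 = 15*V^(3/2)/2)
L(H) = -H/3
v(J) = 2 (v(J) = 2 - ⅓*0 = 2 + 0 = 2)
U(y) = (-5 - 2*y)/(2 + 45*√6) (U(y) = (-3 + (y + 1)*(-2))/(15*6^(3/2)/2 + 2) = (-3 + (1 + y)*(-2))/(15*(6*√6)/2 + 2) = (-3 + (-2 - 2*y))/(45*√6 + 2) = (-5 - 2*y)/(2 + 45*√6))
U(1/10)² = (5/6073 - 225*√6/12146 + (2/6073)/10 - 45/6073*√6/10)² = (5/6073 - 225*√6/12146 + (2/6073)*(⅒) - 45/6073*⅒*√6)² = (5/6073 - 225*√6/12146 + 1/30365 - 9*√6/12146)² = (26/30365 - 117*√6/6073)²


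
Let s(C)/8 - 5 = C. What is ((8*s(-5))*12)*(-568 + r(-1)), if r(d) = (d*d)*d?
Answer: 0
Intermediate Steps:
s(C) = 40 + 8*C
r(d) = d³ (r(d) = d²*d = d³)
((8*s(-5))*12)*(-568 + r(-1)) = ((8*(40 + 8*(-5)))*12)*(-568 + (-1)³) = ((8*(40 - 40))*12)*(-568 - 1) = ((8*0)*12)*(-569) = (0*12)*(-569) = 0*(-569) = 0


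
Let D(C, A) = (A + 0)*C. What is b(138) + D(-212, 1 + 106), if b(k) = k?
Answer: -22546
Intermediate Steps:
D(C, A) = A*C
b(138) + D(-212, 1 + 106) = 138 + (1 + 106)*(-212) = 138 + 107*(-212) = 138 - 22684 = -22546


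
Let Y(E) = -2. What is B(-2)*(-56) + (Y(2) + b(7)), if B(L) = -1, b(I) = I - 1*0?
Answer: 61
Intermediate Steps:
b(I) = I (b(I) = I + 0 = I)
B(-2)*(-56) + (Y(2) + b(7)) = -1*(-56) + (-2 + 7) = 56 + 5 = 61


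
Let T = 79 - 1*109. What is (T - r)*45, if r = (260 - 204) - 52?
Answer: -1530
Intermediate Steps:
r = 4 (r = 56 - 52 = 4)
T = -30 (T = 79 - 109 = -30)
(T - r)*45 = (-30 - 1*4)*45 = (-30 - 4)*45 = -34*45 = -1530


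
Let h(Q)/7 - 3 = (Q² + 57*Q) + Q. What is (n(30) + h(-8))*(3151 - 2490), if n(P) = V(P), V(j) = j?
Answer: -1817089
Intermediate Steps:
h(Q) = 21 + 7*Q² + 406*Q (h(Q) = 21 + 7*((Q² + 57*Q) + Q) = 21 + 7*(Q² + 58*Q) = 21 + (7*Q² + 406*Q) = 21 + 7*Q² + 406*Q)
n(P) = P
(n(30) + h(-8))*(3151 - 2490) = (30 + (21 + 7*(-8)² + 406*(-8)))*(3151 - 2490) = (30 + (21 + 7*64 - 3248))*661 = (30 + (21 + 448 - 3248))*661 = (30 - 2779)*661 = -2749*661 = -1817089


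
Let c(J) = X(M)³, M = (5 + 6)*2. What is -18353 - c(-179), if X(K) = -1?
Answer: -18352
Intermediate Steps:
M = 22 (M = 11*2 = 22)
c(J) = -1 (c(J) = (-1)³ = -1)
-18353 - c(-179) = -18353 - 1*(-1) = -18353 + 1 = -18352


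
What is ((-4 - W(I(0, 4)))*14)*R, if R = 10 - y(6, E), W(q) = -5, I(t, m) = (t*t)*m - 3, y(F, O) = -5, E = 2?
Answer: 210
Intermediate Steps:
I(t, m) = -3 + m*t² (I(t, m) = t²*m - 3 = m*t² - 3 = -3 + m*t²)
R = 15 (R = 10 - 1*(-5) = 10 + 5 = 15)
((-4 - W(I(0, 4)))*14)*R = ((-4 - 1*(-5))*14)*15 = ((-4 + 5)*14)*15 = (1*14)*15 = 14*15 = 210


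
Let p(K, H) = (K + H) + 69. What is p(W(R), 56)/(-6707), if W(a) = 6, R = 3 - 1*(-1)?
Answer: -131/6707 ≈ -0.019532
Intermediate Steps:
R = 4 (R = 3 + 1 = 4)
p(K, H) = 69 + H + K (p(K, H) = (H + K) + 69 = 69 + H + K)
p(W(R), 56)/(-6707) = (69 + 56 + 6)/(-6707) = 131*(-1/6707) = -131/6707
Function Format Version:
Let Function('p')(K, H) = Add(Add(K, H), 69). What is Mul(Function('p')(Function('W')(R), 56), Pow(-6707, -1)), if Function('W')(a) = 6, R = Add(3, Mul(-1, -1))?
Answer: Rational(-131, 6707) ≈ -0.019532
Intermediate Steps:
R = 4 (R = Add(3, 1) = 4)
Function('p')(K, H) = Add(69, H, K) (Function('p')(K, H) = Add(Add(H, K), 69) = Add(69, H, K))
Mul(Function('p')(Function('W')(R), 56), Pow(-6707, -1)) = Mul(Add(69, 56, 6), Pow(-6707, -1)) = Mul(131, Rational(-1, 6707)) = Rational(-131, 6707)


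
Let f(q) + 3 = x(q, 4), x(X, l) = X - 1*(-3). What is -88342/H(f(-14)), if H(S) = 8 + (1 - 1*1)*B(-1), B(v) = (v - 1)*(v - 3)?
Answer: -44171/4 ≈ -11043.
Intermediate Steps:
x(X, l) = 3 + X (x(X, l) = X + 3 = 3 + X)
f(q) = q (f(q) = -3 + (3 + q) = q)
B(v) = (-1 + v)*(-3 + v)
H(S) = 8 (H(S) = 8 + (1 - 1*1)*(3 + (-1)**2 - 4*(-1)) = 8 + (1 - 1)*(3 + 1 + 4) = 8 + 0*8 = 8 + 0 = 8)
-88342/H(f(-14)) = -88342/8 = -88342*1/8 = -44171/4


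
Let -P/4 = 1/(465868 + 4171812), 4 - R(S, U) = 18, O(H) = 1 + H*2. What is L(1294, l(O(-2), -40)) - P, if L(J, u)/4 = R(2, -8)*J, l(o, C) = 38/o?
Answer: -84016210879/1159420 ≈ -72464.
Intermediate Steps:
O(H) = 1 + 2*H
R(S, U) = -14 (R(S, U) = 4 - 1*18 = 4 - 18 = -14)
L(J, u) = -56*J (L(J, u) = 4*(-14*J) = -56*J)
P = -1/1159420 (P = -4/(465868 + 4171812) = -4/4637680 = -4*1/4637680 = -1/1159420 ≈ -8.6250e-7)
L(1294, l(O(-2), -40)) - P = -56*1294 - 1*(-1/1159420) = -72464 + 1/1159420 = -84016210879/1159420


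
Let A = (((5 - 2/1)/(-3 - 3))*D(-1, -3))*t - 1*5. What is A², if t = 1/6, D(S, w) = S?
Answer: 3481/144 ≈ 24.174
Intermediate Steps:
t = ⅙ ≈ 0.16667
A = -59/12 (A = (((5 - 2/1)/(-3 - 3))*(-1))*(⅙) - 1*5 = (((5 - 2*1)/(-6))*(-1))*(⅙) - 5 = (((5 - 2)*(-⅙))*(-1))*(⅙) - 5 = ((3*(-⅙))*(-1))*(⅙) - 5 = -½*(-1)*(⅙) - 5 = (½)*(⅙) - 5 = 1/12 - 5 = -59/12 ≈ -4.9167)
A² = (-59/12)² = 3481/144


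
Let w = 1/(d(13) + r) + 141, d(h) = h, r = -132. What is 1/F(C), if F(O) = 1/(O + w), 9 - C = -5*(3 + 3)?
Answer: 21419/119 ≈ 179.99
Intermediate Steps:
C = 39 (C = 9 - (-5)*(3 + 3) = 9 - (-5)*6 = 9 - 1*(-30) = 9 + 30 = 39)
w = 16778/119 (w = 1/(13 - 132) + 141 = 1/(-119) + 141 = -1/119 + 141 = 16778/119 ≈ 140.99)
F(O) = 1/(16778/119 + O) (F(O) = 1/(O + 16778/119) = 1/(16778/119 + O))
1/F(C) = 1/(119/(16778 + 119*39)) = 1/(119/(16778 + 4641)) = 1/(119/21419) = 21419/119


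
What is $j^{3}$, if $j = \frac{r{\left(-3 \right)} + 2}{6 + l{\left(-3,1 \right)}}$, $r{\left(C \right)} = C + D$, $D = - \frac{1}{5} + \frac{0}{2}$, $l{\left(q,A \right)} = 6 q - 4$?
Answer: $\frac{27}{64000} \approx 0.00042188$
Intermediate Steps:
$l{\left(q,A \right)} = -4 + 6 q$
$D = - \frac{1}{5}$ ($D = \left(-1\right) \frac{1}{5} + 0 \cdot \frac{1}{2} = - \frac{1}{5} + 0 = - \frac{1}{5} \approx -0.2$)
$r{\left(C \right)} = - \frac{1}{5} + C$ ($r{\left(C \right)} = C - \frac{1}{5} = - \frac{1}{5} + C$)
$j = \frac{3}{40}$ ($j = \frac{\left(- \frac{1}{5} - 3\right) + 2}{6 + \left(-4 + 6 \left(-3\right)\right)} = \frac{- \frac{16}{5} + 2}{6 - 22} = - \frac{6}{5 \left(6 - 22\right)} = - \frac{6}{5 \left(-16\right)} = \left(- \frac{6}{5}\right) \left(- \frac{1}{16}\right) = \frac{3}{40} \approx 0.075$)
$j^{3} = \left(\frac{3}{40}\right)^{3} = \frac{27}{64000}$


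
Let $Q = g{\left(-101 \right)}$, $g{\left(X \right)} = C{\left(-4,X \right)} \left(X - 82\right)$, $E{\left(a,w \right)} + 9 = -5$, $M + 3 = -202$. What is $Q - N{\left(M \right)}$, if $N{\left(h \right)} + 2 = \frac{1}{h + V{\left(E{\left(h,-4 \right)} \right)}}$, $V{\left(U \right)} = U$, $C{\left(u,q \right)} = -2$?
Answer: $\frac{80593}{219} \approx 368.0$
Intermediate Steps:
$M = -205$ ($M = -3 - 202 = -205$)
$E{\left(a,w \right)} = -14$ ($E{\left(a,w \right)} = -9 - 5 = -14$)
$N{\left(h \right)} = -2 + \frac{1}{-14 + h}$ ($N{\left(h \right)} = -2 + \frac{1}{h - 14} = -2 + \frac{1}{-14 + h}$)
$g{\left(X \right)} = 164 - 2 X$ ($g{\left(X \right)} = - 2 \left(X - 82\right) = - 2 \left(-82 + X\right) = 164 - 2 X$)
$Q = 366$ ($Q = 164 - -202 = 164 + 202 = 366$)
$Q - N{\left(M \right)} = 366 - \frac{29 - -410}{-14 - 205} = 366 - \frac{29 + 410}{-219} = 366 - \left(- \frac{1}{219}\right) 439 = 366 - - \frac{439}{219} = 366 + \frac{439}{219} = \frac{80593}{219}$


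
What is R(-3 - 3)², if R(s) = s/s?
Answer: 1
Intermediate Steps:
R(s) = 1
R(-3 - 3)² = 1² = 1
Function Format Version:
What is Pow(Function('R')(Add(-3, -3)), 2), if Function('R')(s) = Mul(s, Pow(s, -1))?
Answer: 1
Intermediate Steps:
Function('R')(s) = 1
Pow(Function('R')(Add(-3, -3)), 2) = Pow(1, 2) = 1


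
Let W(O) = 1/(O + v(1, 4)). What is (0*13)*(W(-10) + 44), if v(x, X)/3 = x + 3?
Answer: 0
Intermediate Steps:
v(x, X) = 9 + 3*x (v(x, X) = 3*(x + 3) = 3*(3 + x) = 9 + 3*x)
W(O) = 1/(12 + O) (W(O) = 1/(O + (9 + 3*1)) = 1/(O + (9 + 3)) = 1/(O + 12) = 1/(12 + O))
(0*13)*(W(-10) + 44) = (0*13)*(1/(12 - 10) + 44) = 0*(1/2 + 44) = 0*(89/2) = 0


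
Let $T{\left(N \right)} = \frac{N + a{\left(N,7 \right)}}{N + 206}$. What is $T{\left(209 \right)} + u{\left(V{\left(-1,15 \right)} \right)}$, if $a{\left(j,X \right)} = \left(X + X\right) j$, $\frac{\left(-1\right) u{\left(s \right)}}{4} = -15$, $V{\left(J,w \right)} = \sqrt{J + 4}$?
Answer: $\frac{5607}{83} \approx 67.554$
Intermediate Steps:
$V{\left(J,w \right)} = \sqrt{4 + J}$
$u{\left(s \right)} = 60$ ($u{\left(s \right)} = \left(-4\right) \left(-15\right) = 60$)
$a{\left(j,X \right)} = 2 X j$
$T{\left(N \right)} = \frac{15 N}{206 + N}$ ($T{\left(N \right)} = \frac{N + 2 \cdot 7 N}{N + 206} = \frac{N + 14 N}{206 + N} = \frac{15 N}{206 + N}$)
$T{\left(209 \right)} + u{\left(V{\left(-1,15 \right)} \right)} = 15 \cdot 209 \frac{1}{206 + 209} + 60 = 15 \cdot 209 \cdot \frac{1}{415} + 60 = \frac{627}{83} + 60 = \frac{5607}{83}$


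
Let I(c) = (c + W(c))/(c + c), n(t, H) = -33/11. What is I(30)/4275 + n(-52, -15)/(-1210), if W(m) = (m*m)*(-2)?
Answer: -2287/517275 ≈ -0.0044212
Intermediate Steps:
n(t, H) = -3 (n(t, H) = -33*1/11 = -3)
W(m) = -2*m**2 (W(m) = m**2*(-2) = -2*m**2)
I(c) = (c - 2*c**2)/(2*c) (I(c) = (c - 2*c**2)/(c + c) = (c - 2*c**2)/((2*c)) = (c - 2*c**2)*(1/(2*c)) = (c - 2*c**2)/(2*c))
I(30)/4275 + n(-52, -15)/(-1210) = (1/2 - 1*30)/4275 - 3/(-1210) = (1/2 - 30)*(1/4275) - 3*(-1/1210) = -59/2*1/4275 + 3/1210 = -59/8550 + 3/1210 = -2287/517275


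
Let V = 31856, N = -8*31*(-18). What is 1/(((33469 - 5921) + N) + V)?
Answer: 1/63868 ≈ 1.5657e-5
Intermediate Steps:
N = 4464 (N = -248*(-18) = 4464)
1/(((33469 - 5921) + N) + V) = 1/(((33469 - 5921) + 4464) + 31856) = 1/((27548 + 4464) + 31856) = 1/(32012 + 31856) = 1/63868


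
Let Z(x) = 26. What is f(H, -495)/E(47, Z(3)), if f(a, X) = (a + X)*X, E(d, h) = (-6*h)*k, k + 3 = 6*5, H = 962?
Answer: 25685/468 ≈ 54.882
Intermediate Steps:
k = 27 (k = -3 + 6*5 = -3 + 30 = 27)
E(d, h) = -162*h (E(d, h) = -6*h*27 = -162*h)
f(a, X) = X*(X + a) (f(a, X) = (X + a)*X = X*(X + a))
f(H, -495)/E(47, Z(3)) = (-495*(-495 + 962))/((-162*26)) = -495*467/(-4212) = -231165*(-1/4212) = 25685/468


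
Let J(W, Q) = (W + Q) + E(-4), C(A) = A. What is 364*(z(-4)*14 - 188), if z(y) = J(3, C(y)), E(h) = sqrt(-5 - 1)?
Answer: -73528 + 5096*I*sqrt(6) ≈ -73528.0 + 12483.0*I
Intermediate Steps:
E(h) = I*sqrt(6) (E(h) = sqrt(-6) = I*sqrt(6))
J(W, Q) = Q + W + I*sqrt(6) (J(W, Q) = (W + Q) + I*sqrt(6) = (Q + W) + I*sqrt(6) = Q + W + I*sqrt(6))
z(y) = 3 + y + I*sqrt(6) (z(y) = y + 3 + I*sqrt(6) = 3 + y + I*sqrt(6))
364*(z(-4)*14 - 188) = 364*((3 - 4 + I*sqrt(6))*14 - 188) = 364*((-1 + I*sqrt(6))*14 - 188) = 364*((-14 + 14*I*sqrt(6)) - 188) = 364*(-202 + 14*I*sqrt(6)) = -73528 + 5096*I*sqrt(6)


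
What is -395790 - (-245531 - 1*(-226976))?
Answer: -377235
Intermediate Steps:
-395790 - (-245531 - 1*(-226976)) = -395790 - (-245531 + 226976) = -395790 - 1*(-18555) = -395790 + 18555 = -377235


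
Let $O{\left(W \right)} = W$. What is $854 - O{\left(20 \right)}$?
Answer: $834$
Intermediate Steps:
$854 - O{\left(20 \right)} = 854 - 20 = 834$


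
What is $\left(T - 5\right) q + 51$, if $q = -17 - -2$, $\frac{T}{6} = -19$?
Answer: $1836$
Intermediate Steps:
$T = -114$ ($T = 6 \left(-19\right) = -114$)
$q = -15$ ($q = -17 + 2 = -15$)
$\left(T - 5\right) q + 51 = \left(-114 - 5\right) \left(-15\right) + 51 = \left(-119\right) \left(-15\right) + 51 = 1785 + 51 = 1836$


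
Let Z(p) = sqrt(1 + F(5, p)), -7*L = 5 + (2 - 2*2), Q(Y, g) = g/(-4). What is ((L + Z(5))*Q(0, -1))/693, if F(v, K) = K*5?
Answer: -1/6468 + sqrt(26)/2772 ≈ 0.0016849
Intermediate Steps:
Q(Y, g) = -g/4 (Q(Y, g) = g*(-1/4) = -g/4)
F(v, K) = 5*K
L = -3/7 (L = -(5 + (2 - 2*2))/7 = -(5 + (2 - 4))/7 = -(5 - 2)/7 = -1/7*3 = -3/7 ≈ -0.42857)
Z(p) = sqrt(1 + 5*p)
((L + Z(5))*Q(0, -1))/693 = ((-3/7 + sqrt(1 + 5*5))*(-1/4*(-1)))/693 = ((-3/7 + sqrt(1 + 25))*(1/4))*(1/693) = ((-3/7 + sqrt(26))*(1/4))*(1/693) = (-3/28 + sqrt(26)/4)*(1/693) = -1/6468 + sqrt(26)/2772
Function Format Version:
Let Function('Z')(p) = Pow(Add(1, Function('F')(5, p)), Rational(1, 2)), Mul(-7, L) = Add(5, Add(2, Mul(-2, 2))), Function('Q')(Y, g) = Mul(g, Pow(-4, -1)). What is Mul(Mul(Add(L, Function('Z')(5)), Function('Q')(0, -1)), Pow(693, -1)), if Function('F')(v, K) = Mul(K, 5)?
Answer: Add(Rational(-1, 6468), Mul(Rational(1, 2772), Pow(26, Rational(1, 2)))) ≈ 0.0016849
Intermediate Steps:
Function('Q')(Y, g) = Mul(Rational(-1, 4), g) (Function('Q')(Y, g) = Mul(g, Rational(-1, 4)) = Mul(Rational(-1, 4), g))
Function('F')(v, K) = Mul(5, K)
L = Rational(-3, 7) (L = Mul(Rational(-1, 7), Add(5, Add(2, Mul(-2, 2)))) = Mul(Rational(-1, 7), Add(5, Add(2, -4))) = Mul(Rational(-1, 7), Add(5, -2)) = Mul(Rational(-1, 7), 3) = Rational(-3, 7) ≈ -0.42857)
Function('Z')(p) = Pow(Add(1, Mul(5, p)), Rational(1, 2))
Mul(Mul(Add(L, Function('Z')(5)), Function('Q')(0, -1)), Pow(693, -1)) = Mul(Mul(Add(Rational(-3, 7), Pow(Add(1, Mul(5, 5)), Rational(1, 2))), Mul(Rational(-1, 4), -1)), Pow(693, -1)) = Mul(Mul(Add(Rational(-3, 7), Pow(Add(1, 25), Rational(1, 2))), Rational(1, 4)), Rational(1, 693)) = Mul(Mul(Add(Rational(-3, 7), Pow(26, Rational(1, 2))), Rational(1, 4)), Rational(1, 693)) = Mul(Add(Rational(-3, 28), Mul(Rational(1, 4), Pow(26, Rational(1, 2)))), Rational(1, 693)) = Add(Rational(-1, 6468), Mul(Rational(1, 2772), Pow(26, Rational(1, 2))))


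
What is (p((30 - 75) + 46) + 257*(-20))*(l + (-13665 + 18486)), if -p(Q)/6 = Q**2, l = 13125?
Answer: -92350116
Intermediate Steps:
p(Q) = -6*Q**2
(p((30 - 75) + 46) + 257*(-20))*(l + (-13665 + 18486)) = (-6*((30 - 75) + 46)**2 + 257*(-20))*(13125 + (-13665 + 18486)) = (-6*(-45 + 46)**2 - 5140)*(13125 + 4821) = (-6*1**2 - 5140)*17946 = (-6*1 - 5140)*17946 = (-6 - 5140)*17946 = -5146*17946 = -92350116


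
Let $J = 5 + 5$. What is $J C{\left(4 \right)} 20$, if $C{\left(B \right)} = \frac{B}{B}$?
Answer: $200$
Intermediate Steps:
$J = 10$
$C{\left(B \right)} = 1$
$J C{\left(4 \right)} 20 = 10 \cdot 1 \cdot 20 = 10 \cdot 20 = 200$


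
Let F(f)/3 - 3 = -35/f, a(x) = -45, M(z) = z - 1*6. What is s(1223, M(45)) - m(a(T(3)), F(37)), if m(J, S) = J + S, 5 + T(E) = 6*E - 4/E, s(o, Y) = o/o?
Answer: 1474/37 ≈ 39.838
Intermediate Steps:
M(z) = -6 + z (M(z) = z - 6 = -6 + z)
s(o, Y) = 1
T(E) = -5 - 4/E + 6*E (T(E) = -5 + (6*E - 4/E) = -5 + (-4/E + 6*E) = -5 - 4/E + 6*E)
F(f) = 9 - 105/f (F(f) = 9 + 3*(-35/f) = 9 - 105/f)
s(1223, M(45)) - m(a(T(3)), F(37)) = 1 - (-45 + (9 - 105/37)) = 1 - (-45 + 228/37) = 1 - 1*(-1437/37) = 1 + 1437/37 = 1474/37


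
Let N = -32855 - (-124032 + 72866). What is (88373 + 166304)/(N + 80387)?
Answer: 254677/98698 ≈ 2.5804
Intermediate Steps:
N = 18311 (N = -32855 - 1*(-51166) = -32855 + 51166 = 18311)
(88373 + 166304)/(N + 80387) = (88373 + 166304)/(18311 + 80387) = 254677/98698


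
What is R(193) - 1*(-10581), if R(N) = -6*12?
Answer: 10509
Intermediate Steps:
R(N) = -72
R(193) - 1*(-10581) = -72 - 1*(-10581) = -72 + 10581 = 10509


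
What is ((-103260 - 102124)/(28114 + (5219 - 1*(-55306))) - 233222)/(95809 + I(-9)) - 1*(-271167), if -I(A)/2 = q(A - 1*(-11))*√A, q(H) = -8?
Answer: 220633019750067636927/813649892455615 + 992292971616*I/813649892455615 ≈ 2.7116e+5 + 0.0012196*I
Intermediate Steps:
I(A) = 16*√A (I(A) = -(-16)*√A = 16*√A)
((-103260 - 102124)/(28114 + (5219 - 1*(-55306))) - 233222)/(95809 + I(-9)) - 1*(-271167) = ((-103260 - 102124)/(28114 + (5219 - 1*(-55306))) - 233222)/(95809 + 16*√(-9)) - 1*(-271167) = (-205384/(28114 + (5219 + 55306)) - 233222)/(95809 + 16*(3*I)) + 271167 = (-205384/(28114 + 60525) - 233222)/(95809 + 48*I) + 271167 = (-205384/88639 - 233222)*((95809 - 48*I)/9179366785) + 271167 = -20672770242*(95809 - 48*I)/813649892455615 + 271167 = 271167 - 20672770242*(95809 - 48*I)/813649892455615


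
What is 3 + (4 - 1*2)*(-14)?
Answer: -25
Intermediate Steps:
3 + (4 - 1*2)*(-14) = 3 + (4 - 2)*(-14) = 3 + 2*(-14) = 3 - 28 = -25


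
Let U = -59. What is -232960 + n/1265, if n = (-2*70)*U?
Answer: -58937228/253 ≈ -2.3295e+5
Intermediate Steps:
n = 8260 (n = -2*70*(-59) = -140*(-59) = 8260)
-232960 + n/1265 = -232960 + 8260/1265 = -232960 + 8260*(1/1265) = -232960 + 1652/253 = -58937228/253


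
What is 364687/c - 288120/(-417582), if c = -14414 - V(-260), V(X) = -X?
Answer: -2243315969/92842398 ≈ -24.163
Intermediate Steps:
c = -14674 (c = -14414 - (-1)*(-260) = -14414 - 1*260 = -14414 - 260 = -14674)
364687/c - 288120/(-417582) = 364687/(-14674) - 288120/(-417582) = 364687*(-1/14674) - 288120*(-1/417582) = -364687/14674 + 48020/69597 = -2243315969/92842398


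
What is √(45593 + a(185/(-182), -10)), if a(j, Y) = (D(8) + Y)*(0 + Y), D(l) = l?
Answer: √45613 ≈ 213.57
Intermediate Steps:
a(j, Y) = Y*(8 + Y) (a(j, Y) = (8 + Y)*(0 + Y) = (8 + Y)*Y = Y*(8 + Y))
√(45593 + a(185/(-182), -10)) = √(45593 - 10*(8 - 10)) = √(45593 - 10*(-2)) = √(45593 + 20) = √45613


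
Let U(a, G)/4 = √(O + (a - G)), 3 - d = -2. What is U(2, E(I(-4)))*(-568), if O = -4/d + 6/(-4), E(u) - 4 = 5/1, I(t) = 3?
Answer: -1136*I*√930/5 ≈ -6928.7*I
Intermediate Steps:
E(u) = 9 (E(u) = 4 + 5/1 = 4 + 5*1 = 4 + 5 = 9)
d = 5 (d = 3 - 1*(-2) = 3 + 2 = 5)
O = -23/10 (O = -4/5 + 6/(-4) = -4*⅕ + 6*(-¼) = -⅘ - 3/2 = -23/10 ≈ -2.3000)
U(a, G) = 4*√(-23/10 + a - G) (U(a, G) = 4*√(-23/10 + (a - G)) = 4*√(-23/10 + a - G))
U(2, E(I(-4)))*(-568) = (2*√(-230 - 100*9 + 100*2)/5)*(-568) = (2*√(-230 - 900 + 200)/5)*(-568) = (2*√(-930)/5)*(-568) = (2*(I*√930)/5)*(-568) = (2*I*√930/5)*(-568) = -1136*I*√930/5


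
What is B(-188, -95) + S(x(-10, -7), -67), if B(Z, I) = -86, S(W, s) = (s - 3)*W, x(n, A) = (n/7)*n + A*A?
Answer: -4516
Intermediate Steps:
x(n, A) = A² + n²/7 (x(n, A) = (n*(⅐))*n + A² = (n/7)*n + A² = n²/7 + A² = A² + n²/7)
S(W, s) = W*(-3 + s) (S(W, s) = (-3 + s)*W = W*(-3 + s))
B(-188, -95) + S(x(-10, -7), -67) = -86 + ((-7)² + (⅐)*(-10)²)*(-3 - 67) = -86 + (49 + (⅐)*100)*(-70) = -86 + (49 + 100/7)*(-70) = -86 + (443/7)*(-70) = -86 - 4430 = -4516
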